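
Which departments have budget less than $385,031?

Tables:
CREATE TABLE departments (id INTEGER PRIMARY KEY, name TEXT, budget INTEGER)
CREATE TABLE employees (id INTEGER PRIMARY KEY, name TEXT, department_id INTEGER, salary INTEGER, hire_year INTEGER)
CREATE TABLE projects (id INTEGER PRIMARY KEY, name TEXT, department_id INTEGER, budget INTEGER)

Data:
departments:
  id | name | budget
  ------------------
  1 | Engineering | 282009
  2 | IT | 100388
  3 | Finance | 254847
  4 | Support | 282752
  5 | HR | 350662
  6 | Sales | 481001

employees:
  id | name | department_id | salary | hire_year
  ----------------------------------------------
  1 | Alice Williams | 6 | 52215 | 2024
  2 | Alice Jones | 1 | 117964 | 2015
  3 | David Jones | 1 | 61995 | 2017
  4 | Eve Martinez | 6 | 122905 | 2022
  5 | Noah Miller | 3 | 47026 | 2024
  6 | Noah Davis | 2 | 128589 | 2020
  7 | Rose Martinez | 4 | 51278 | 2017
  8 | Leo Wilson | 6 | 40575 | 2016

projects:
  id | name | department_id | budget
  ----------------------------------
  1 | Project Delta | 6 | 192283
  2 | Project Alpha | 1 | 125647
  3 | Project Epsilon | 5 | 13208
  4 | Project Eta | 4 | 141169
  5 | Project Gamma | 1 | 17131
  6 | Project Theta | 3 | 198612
SELECT name, budget FROM departments WHERE budget < 385031

Execution result:
name | budget
Engineering | 282009
IT | 100388
Finance | 254847
Support | 282752
HR | 350662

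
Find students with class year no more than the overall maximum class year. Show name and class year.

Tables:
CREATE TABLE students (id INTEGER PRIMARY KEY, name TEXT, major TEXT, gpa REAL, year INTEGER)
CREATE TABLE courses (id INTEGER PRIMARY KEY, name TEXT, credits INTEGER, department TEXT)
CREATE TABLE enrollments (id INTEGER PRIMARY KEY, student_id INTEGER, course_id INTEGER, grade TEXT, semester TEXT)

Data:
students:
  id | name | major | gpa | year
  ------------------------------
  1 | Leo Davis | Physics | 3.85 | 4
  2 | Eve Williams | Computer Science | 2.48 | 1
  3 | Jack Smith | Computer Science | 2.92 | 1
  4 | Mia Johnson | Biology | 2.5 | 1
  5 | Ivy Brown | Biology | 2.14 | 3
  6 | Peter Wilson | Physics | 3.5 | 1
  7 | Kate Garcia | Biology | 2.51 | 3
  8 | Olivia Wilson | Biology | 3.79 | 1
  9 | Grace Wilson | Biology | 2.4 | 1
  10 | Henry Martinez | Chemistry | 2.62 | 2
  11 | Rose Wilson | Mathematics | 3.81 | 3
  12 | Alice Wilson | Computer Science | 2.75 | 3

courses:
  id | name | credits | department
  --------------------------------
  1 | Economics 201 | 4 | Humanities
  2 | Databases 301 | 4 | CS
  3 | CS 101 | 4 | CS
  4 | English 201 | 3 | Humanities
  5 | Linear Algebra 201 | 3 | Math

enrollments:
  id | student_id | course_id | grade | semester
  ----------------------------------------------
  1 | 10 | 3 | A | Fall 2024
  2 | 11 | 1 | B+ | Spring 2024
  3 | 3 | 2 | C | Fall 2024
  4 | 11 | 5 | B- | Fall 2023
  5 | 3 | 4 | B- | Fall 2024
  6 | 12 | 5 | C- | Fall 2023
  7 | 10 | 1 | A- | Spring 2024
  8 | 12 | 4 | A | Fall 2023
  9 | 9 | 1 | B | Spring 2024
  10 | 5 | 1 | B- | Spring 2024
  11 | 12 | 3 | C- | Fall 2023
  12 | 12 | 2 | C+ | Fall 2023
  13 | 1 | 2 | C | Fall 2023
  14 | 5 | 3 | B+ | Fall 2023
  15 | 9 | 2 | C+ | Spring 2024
SELECT name, year FROM students WHERE year <= (SELECT MAX(year) FROM students)

Execution result:
name | year
Leo Davis | 4
Eve Williams | 1
Jack Smith | 1
Mia Johnson | 1
Ivy Brown | 3
Peter Wilson | 1
Kate Garcia | 3
Olivia Wilson | 1
Grace Wilson | 1
Henry Martinez | 2
Rose Wilson | 3
Alice Wilson | 3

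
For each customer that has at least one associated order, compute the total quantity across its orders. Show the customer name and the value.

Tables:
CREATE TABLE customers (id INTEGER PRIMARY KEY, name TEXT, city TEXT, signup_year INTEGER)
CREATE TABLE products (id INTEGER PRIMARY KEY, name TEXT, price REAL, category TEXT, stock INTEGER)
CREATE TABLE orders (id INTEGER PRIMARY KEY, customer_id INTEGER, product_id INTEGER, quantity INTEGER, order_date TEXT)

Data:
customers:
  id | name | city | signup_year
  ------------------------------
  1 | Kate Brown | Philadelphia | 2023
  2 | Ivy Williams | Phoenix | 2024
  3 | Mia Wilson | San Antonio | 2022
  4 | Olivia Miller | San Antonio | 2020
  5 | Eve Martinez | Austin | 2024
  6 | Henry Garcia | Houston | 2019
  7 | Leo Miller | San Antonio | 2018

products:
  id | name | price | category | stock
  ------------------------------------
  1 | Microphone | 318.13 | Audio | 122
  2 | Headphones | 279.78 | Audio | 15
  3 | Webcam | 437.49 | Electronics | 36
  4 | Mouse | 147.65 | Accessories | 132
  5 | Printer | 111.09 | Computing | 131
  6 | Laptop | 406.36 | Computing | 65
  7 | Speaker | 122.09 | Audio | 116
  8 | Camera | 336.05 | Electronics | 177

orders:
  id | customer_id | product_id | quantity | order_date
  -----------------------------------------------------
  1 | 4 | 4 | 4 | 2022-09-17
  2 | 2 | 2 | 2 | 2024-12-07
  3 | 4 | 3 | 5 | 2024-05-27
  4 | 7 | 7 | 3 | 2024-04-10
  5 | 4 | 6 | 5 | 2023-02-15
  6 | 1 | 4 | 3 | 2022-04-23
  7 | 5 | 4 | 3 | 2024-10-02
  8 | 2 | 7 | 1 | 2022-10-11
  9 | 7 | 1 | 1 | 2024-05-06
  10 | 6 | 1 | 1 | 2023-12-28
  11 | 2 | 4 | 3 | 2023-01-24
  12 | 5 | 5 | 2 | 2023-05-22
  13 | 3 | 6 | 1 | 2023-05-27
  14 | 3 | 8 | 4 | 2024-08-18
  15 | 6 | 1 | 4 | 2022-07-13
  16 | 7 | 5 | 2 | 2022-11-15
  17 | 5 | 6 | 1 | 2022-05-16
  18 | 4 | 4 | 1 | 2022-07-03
SELECT p.name, SUM(c.quantity) AS sum_quantity FROM orders c JOIN customers p ON c.customer_id = p.id GROUP BY p.id, p.name

Execution result:
name | sum_quantity
Kate Brown | 3
Ivy Williams | 6
Mia Wilson | 5
Olivia Miller | 15
Eve Martinez | 6
Henry Garcia | 5
Leo Miller | 6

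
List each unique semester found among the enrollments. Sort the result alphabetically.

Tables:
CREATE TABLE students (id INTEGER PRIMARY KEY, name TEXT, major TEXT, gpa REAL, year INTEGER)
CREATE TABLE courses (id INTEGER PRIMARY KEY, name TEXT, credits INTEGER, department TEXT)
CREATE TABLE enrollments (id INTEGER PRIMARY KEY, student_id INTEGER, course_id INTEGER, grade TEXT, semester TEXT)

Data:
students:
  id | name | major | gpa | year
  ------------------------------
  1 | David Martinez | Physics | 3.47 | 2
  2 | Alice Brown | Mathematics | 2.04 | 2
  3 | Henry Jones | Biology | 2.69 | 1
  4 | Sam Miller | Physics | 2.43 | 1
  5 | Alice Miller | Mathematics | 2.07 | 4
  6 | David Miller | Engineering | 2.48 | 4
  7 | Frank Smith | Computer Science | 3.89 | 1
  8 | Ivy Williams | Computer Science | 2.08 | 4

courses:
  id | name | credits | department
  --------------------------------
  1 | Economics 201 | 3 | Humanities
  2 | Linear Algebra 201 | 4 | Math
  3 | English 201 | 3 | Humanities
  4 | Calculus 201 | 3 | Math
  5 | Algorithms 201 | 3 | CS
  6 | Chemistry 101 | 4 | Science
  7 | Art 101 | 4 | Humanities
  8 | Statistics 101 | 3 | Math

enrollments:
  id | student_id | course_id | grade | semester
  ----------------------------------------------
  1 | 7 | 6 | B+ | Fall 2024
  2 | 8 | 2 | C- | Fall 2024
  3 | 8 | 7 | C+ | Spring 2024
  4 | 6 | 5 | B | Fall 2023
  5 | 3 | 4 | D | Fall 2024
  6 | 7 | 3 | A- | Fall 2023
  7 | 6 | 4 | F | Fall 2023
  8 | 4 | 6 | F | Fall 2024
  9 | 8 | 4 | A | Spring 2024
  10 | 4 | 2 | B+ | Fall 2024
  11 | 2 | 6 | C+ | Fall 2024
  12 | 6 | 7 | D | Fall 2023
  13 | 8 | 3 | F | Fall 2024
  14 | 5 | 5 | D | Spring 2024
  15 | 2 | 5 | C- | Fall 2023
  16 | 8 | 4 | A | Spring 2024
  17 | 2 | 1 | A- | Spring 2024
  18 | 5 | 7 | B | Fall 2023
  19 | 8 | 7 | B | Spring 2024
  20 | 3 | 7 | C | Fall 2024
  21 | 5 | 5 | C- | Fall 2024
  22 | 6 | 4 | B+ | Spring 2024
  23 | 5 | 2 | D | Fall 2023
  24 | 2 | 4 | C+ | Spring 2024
SELECT DISTINCT semester FROM enrollments ORDER BY semester

Execution result:
semester
Fall 2023
Fall 2024
Spring 2024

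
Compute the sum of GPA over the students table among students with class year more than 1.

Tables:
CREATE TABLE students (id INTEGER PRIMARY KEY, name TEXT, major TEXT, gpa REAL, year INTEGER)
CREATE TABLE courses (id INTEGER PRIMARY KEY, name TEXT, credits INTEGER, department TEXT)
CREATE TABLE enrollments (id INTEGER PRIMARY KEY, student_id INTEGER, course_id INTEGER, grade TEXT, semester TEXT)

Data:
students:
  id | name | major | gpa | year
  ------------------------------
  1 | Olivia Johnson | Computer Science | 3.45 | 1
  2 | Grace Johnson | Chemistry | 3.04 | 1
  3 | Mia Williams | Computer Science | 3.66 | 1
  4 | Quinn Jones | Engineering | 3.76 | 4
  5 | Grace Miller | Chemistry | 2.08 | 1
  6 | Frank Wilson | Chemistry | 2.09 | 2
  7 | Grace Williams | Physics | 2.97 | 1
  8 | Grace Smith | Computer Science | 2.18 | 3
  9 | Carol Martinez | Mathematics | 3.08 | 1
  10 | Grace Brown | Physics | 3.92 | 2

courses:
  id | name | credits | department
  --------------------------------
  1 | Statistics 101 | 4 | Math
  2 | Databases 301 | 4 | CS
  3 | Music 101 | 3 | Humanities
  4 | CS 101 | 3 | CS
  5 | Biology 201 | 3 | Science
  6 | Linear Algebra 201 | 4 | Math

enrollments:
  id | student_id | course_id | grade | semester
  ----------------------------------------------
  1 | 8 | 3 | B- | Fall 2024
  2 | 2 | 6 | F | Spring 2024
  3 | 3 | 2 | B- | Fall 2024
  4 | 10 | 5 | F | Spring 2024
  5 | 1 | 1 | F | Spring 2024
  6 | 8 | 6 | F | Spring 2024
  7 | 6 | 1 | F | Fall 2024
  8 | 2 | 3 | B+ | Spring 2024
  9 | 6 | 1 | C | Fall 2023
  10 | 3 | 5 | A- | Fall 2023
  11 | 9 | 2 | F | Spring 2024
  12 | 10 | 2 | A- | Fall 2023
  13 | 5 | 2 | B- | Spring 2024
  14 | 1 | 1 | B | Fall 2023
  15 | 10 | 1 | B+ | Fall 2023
SELECT SUM(gpa) FROM students WHERE year > 1

Execution result:
11.95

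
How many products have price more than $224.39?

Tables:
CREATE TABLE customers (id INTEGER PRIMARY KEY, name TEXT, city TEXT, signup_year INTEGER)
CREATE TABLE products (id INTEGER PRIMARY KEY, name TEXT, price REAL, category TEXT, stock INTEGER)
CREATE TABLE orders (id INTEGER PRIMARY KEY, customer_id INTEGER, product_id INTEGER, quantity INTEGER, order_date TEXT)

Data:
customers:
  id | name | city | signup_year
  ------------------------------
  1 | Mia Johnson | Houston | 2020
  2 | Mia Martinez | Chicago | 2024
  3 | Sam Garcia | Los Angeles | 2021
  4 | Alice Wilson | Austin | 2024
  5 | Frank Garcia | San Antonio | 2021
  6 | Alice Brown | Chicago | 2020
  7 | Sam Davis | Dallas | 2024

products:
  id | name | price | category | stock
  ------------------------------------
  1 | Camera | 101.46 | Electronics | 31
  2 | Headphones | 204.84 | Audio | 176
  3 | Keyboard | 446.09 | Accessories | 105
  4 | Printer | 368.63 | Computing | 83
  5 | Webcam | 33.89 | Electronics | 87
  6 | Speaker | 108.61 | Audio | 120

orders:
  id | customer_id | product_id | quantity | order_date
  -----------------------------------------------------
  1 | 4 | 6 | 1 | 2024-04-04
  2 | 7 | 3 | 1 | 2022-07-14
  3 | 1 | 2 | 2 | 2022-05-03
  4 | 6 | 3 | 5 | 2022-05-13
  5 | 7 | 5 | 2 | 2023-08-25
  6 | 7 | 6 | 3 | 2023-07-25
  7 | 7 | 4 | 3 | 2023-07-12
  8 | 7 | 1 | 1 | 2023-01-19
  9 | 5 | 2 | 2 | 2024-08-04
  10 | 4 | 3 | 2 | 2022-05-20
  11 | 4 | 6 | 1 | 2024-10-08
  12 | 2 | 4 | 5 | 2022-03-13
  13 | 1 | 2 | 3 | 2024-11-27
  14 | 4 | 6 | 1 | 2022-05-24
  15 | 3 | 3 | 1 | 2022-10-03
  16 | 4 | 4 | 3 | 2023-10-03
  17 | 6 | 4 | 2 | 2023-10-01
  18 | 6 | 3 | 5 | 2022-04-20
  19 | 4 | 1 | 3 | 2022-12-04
SELECT COUNT(*) FROM products WHERE price > 224.39

Execution result:
2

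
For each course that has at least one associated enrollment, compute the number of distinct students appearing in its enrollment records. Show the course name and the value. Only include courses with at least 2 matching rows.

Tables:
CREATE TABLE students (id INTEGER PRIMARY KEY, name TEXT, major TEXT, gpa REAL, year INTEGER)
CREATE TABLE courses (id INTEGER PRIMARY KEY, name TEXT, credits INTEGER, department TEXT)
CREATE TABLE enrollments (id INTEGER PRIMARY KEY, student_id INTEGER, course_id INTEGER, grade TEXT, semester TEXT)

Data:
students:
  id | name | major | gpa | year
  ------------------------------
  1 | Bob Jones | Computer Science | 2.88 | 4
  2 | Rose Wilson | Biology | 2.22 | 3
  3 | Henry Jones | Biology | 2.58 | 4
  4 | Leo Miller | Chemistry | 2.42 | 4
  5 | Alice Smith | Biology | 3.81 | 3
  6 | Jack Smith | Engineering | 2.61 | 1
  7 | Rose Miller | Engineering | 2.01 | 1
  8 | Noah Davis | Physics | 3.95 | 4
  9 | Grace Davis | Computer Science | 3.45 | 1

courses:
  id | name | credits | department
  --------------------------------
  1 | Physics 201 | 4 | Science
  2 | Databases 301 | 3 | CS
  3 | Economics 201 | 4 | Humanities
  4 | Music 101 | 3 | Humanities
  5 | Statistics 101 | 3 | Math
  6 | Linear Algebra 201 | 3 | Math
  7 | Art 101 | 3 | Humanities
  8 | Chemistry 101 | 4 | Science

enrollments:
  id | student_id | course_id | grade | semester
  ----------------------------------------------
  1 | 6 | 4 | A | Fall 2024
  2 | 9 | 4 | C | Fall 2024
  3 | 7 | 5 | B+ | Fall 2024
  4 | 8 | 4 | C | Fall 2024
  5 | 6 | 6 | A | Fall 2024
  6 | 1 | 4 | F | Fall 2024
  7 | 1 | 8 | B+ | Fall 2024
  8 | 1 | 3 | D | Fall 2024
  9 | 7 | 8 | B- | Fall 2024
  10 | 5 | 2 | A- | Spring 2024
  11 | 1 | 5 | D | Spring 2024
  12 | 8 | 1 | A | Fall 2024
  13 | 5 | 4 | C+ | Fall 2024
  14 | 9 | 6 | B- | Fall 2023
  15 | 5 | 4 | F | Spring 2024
SELECT p.name, COUNT(DISTINCT c.student_id) AS distinct_student_count FROM enrollments c JOIN courses p ON c.course_id = p.id GROUP BY p.id, p.name HAVING COUNT(*) >= 2

Execution result:
name | distinct_student_count
Music 101 | 5
Statistics 101 | 2
Linear Algebra 201 | 2
Chemistry 101 | 2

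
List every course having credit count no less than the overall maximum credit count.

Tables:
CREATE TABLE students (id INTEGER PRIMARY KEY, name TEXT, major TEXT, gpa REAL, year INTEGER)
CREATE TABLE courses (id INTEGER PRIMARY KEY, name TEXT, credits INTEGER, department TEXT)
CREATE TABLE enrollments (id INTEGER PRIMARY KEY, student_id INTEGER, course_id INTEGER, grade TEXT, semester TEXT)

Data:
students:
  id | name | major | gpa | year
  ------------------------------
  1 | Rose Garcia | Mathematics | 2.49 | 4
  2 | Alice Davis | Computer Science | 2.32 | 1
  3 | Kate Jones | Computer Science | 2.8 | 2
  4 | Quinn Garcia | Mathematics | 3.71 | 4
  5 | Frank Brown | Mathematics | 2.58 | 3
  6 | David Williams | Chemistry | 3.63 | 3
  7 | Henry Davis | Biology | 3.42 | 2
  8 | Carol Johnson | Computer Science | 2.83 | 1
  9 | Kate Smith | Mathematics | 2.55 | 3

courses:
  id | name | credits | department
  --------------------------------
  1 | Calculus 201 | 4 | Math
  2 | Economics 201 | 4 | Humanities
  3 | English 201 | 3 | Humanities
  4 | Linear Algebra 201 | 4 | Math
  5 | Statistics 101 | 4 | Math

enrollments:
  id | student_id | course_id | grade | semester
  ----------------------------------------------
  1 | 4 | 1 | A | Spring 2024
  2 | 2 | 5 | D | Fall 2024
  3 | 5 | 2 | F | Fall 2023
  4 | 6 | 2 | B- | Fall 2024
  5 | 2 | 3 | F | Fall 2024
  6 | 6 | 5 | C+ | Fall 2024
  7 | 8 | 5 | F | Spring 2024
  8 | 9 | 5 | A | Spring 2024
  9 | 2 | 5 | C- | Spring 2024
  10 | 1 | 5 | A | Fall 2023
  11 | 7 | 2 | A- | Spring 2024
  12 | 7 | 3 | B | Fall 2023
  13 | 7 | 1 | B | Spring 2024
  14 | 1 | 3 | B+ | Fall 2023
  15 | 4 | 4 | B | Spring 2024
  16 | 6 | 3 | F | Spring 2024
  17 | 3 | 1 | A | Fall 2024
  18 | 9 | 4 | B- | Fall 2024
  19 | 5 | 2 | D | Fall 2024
SELECT name, credits FROM courses WHERE credits >= (SELECT MAX(credits) FROM courses)

Execution result:
name | credits
Calculus 201 | 4
Economics 201 | 4
Linear Algebra 201 | 4
Statistics 101 | 4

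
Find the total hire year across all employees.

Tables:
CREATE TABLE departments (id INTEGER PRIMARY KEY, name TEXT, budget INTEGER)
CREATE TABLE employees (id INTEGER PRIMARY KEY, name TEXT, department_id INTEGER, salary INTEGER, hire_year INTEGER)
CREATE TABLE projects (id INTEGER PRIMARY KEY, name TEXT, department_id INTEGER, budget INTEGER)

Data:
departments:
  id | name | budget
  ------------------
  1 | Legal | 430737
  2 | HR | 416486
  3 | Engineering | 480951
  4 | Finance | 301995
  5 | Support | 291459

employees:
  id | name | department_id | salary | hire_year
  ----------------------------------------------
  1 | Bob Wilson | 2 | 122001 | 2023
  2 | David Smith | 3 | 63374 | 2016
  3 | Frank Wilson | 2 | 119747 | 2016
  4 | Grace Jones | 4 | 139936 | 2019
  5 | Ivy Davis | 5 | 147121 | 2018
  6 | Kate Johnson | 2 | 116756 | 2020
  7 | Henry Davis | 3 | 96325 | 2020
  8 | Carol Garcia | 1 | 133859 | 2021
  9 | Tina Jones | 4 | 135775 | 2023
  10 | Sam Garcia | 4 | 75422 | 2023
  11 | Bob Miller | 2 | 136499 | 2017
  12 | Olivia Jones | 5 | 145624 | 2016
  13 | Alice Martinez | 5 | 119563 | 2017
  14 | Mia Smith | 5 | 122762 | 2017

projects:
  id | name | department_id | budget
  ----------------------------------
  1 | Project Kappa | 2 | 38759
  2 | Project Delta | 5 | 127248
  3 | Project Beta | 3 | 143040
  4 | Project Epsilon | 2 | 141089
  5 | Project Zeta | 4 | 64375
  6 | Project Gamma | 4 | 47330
SELECT SUM(hire_year) FROM employees

Execution result:
28266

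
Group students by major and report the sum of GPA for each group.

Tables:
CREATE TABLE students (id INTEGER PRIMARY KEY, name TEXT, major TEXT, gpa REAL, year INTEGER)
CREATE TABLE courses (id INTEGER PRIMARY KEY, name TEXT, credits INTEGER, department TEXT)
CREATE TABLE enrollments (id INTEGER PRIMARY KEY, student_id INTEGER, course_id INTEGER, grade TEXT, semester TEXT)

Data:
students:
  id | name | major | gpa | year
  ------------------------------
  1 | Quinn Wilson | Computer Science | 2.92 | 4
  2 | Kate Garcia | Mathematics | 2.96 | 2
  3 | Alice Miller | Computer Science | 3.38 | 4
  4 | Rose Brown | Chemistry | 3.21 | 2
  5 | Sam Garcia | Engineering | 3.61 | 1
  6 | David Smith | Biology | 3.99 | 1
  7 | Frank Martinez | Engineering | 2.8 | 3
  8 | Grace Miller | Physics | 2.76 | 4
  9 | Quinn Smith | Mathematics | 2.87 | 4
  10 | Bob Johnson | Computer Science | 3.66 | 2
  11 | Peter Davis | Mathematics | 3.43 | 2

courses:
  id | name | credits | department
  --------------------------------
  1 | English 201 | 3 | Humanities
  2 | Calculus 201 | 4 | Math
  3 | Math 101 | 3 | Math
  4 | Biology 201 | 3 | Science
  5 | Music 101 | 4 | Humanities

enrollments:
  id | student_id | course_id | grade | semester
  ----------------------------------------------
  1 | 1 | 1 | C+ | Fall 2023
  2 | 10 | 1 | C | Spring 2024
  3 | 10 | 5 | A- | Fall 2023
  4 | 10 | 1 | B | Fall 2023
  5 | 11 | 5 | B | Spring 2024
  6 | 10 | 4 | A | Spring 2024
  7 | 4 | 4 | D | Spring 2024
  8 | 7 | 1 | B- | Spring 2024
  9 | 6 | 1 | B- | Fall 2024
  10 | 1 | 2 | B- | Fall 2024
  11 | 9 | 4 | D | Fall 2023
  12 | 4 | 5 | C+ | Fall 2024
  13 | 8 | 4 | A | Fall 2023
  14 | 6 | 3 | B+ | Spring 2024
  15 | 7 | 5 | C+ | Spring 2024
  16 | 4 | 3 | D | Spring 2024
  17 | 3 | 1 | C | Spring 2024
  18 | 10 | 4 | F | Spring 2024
SELECT major, SUM(gpa) AS sum_gpa FROM students GROUP BY major

Execution result:
major | sum_gpa
Biology | 3.99
Chemistry | 3.21
Computer Science | 9.96
Engineering | 6.41
Mathematics | 9.26
Physics | 2.76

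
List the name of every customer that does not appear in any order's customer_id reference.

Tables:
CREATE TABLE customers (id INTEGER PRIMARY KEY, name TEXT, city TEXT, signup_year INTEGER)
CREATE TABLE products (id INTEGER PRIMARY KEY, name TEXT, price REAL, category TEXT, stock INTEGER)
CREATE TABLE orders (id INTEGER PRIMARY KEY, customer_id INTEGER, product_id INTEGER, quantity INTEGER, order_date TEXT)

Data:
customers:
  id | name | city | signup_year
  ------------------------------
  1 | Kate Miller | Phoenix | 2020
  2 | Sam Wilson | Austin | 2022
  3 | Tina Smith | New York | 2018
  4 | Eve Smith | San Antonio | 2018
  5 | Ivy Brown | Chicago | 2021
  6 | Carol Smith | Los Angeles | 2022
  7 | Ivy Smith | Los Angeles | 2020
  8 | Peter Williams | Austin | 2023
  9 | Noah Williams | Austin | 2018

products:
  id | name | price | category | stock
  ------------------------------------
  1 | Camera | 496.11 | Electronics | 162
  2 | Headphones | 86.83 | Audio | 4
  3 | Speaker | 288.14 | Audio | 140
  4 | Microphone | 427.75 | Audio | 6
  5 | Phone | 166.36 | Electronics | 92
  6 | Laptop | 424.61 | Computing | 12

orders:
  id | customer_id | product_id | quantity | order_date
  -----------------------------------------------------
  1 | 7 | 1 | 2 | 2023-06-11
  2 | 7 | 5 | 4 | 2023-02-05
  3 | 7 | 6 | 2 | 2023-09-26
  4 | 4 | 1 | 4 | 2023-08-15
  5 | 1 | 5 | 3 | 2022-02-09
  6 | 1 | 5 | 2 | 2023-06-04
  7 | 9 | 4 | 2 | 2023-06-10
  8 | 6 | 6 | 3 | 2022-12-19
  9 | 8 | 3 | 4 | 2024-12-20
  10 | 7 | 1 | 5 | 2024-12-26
SELECT p.name FROM customers p LEFT JOIN orders c ON c.customer_id = p.id WHERE c.id IS NULL

Execution result:
name
Sam Wilson
Tina Smith
Ivy Brown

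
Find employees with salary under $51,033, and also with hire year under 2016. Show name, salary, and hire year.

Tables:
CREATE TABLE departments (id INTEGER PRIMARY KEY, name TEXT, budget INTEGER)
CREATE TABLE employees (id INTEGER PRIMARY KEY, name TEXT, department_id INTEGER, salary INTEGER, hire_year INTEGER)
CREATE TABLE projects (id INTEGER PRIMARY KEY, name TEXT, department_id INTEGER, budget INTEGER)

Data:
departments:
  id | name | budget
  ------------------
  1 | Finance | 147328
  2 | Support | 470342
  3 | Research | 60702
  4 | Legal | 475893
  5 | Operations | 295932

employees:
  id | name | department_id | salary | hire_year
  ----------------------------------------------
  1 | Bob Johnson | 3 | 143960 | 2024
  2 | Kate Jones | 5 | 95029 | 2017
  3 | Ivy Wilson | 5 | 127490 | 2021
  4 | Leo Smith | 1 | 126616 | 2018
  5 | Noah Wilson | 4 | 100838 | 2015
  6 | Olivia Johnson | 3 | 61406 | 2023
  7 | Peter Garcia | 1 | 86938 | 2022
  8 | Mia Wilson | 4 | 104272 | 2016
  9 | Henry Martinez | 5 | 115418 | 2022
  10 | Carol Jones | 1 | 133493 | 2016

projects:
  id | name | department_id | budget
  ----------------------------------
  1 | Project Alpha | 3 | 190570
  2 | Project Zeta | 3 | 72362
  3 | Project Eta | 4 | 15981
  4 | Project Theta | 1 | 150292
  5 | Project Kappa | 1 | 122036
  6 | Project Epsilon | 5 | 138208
SELECT name, salary, hire_year FROM employees WHERE salary < 51033 AND hire_year < 2016

Execution result:
(no rows)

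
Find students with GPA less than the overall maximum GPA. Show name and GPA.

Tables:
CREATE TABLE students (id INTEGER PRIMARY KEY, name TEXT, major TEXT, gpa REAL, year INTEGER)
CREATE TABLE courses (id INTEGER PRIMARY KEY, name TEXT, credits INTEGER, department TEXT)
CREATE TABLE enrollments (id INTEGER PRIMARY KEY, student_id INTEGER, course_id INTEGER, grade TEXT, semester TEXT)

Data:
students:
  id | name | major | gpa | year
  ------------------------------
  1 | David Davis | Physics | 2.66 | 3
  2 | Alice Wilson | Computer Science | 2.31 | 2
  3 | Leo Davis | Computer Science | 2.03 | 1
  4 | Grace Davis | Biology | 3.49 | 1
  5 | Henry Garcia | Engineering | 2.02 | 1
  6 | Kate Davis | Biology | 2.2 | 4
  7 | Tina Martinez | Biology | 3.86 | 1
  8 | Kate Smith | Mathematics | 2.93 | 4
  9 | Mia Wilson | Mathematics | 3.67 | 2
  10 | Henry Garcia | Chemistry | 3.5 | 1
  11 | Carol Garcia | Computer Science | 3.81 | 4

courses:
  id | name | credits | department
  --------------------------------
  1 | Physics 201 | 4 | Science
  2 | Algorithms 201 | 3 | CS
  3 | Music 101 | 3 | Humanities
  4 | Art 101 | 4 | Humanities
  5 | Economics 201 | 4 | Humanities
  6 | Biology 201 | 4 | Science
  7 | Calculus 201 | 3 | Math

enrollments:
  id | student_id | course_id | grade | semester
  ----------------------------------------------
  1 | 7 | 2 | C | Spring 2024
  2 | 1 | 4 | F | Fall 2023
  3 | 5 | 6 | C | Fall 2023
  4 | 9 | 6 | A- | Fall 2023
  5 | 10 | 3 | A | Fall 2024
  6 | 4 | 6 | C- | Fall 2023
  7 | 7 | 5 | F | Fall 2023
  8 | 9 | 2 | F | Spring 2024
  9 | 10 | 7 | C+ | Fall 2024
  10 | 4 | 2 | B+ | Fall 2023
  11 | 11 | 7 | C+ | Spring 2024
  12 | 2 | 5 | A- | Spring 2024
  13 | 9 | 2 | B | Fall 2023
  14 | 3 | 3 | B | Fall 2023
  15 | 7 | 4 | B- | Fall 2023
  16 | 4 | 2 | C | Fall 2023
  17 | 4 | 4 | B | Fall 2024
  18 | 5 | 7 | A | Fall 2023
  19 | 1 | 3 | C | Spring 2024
SELECT name, gpa FROM students WHERE gpa < (SELECT MAX(gpa) FROM students)

Execution result:
name | gpa
David Davis | 2.66
Alice Wilson | 2.31
Leo Davis | 2.03
Grace Davis | 3.49
Henry Garcia | 2.02
Kate Davis | 2.20
Kate Smith | 2.93
Mia Wilson | 3.67
Henry Garcia | 3.50
Carol Garcia | 3.81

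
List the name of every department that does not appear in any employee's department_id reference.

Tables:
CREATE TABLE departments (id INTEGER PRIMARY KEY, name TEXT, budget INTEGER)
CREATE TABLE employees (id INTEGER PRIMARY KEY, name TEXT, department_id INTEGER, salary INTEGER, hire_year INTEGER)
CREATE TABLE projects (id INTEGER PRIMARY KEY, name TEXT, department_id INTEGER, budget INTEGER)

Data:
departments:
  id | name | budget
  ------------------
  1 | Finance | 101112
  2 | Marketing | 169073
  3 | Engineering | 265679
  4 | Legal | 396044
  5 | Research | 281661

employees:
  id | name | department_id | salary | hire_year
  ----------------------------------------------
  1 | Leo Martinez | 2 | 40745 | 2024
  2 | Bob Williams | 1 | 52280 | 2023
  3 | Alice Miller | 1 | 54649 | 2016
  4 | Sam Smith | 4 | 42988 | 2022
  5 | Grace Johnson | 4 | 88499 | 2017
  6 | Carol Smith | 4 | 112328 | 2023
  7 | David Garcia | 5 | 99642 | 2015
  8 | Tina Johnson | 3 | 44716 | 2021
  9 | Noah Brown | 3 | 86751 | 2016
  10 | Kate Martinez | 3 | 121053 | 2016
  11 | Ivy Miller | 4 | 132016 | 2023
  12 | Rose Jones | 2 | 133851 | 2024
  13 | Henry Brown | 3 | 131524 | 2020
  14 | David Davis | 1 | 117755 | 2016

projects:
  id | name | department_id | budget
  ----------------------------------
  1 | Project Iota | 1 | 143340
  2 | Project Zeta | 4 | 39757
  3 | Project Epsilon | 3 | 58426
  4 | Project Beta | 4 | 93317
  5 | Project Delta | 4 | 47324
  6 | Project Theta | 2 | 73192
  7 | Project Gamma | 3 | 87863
SELECT p.name FROM departments p LEFT JOIN employees c ON c.department_id = p.id WHERE c.id IS NULL

Execution result:
(no rows)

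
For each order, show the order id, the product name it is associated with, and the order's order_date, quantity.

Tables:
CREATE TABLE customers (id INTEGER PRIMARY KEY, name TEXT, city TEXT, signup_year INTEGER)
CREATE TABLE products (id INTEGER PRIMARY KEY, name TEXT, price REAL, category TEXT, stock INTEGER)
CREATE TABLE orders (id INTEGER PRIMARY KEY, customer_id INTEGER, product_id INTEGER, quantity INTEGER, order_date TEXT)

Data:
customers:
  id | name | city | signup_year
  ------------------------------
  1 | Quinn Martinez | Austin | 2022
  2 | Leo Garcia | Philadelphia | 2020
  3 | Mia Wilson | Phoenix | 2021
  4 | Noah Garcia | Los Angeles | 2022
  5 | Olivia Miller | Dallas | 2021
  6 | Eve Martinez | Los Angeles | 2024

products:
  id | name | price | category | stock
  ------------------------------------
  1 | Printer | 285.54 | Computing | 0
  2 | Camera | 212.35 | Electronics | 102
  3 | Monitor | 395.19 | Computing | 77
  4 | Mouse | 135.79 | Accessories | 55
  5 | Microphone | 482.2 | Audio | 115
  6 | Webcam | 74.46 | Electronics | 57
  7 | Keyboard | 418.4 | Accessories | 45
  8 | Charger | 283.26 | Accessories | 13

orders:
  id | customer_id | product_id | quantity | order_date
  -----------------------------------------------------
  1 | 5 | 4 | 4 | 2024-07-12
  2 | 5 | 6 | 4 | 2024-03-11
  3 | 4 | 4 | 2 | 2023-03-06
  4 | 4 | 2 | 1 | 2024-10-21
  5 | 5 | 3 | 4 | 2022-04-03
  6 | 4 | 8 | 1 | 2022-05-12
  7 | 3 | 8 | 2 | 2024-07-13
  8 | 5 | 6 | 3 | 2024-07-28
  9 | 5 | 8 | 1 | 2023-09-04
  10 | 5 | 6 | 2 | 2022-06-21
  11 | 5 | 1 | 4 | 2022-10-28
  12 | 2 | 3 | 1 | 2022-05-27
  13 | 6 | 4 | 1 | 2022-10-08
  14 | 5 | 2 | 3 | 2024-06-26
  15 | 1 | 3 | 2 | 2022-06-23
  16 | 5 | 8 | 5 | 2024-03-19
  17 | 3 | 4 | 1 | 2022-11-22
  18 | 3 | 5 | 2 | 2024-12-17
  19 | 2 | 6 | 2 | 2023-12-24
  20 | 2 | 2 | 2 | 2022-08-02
SELECT c.id, p.name AS product, c.order_date, c.quantity FROM orders c JOIN products p ON c.product_id = p.id

Execution result:
id | product | order_date | quantity
1 | Mouse | 2024-07-12 | 4
2 | Webcam | 2024-03-11 | 4
3 | Mouse | 2023-03-06 | 2
4 | Camera | 2024-10-21 | 1
5 | Monitor | 2022-04-03 | 4
6 | Charger | 2022-05-12 | 1
7 | Charger | 2024-07-13 | 2
8 | Webcam | 2024-07-28 | 3
9 | Charger | 2023-09-04 | 1
10 | Webcam | 2022-06-21 | 2
11 | Printer | 2022-10-28 | 4
12 | Monitor | 2022-05-27 | 1
13 | Mouse | 2022-10-08 | 1
14 | Camera | 2024-06-26 | 3
15 | Monitor | 2022-06-23 | 2
16 | Charger | 2024-03-19 | 5
17 | Mouse | 2022-11-22 | 1
18 | Microphone | 2024-12-17 | 2
19 | Webcam | 2023-12-24 | 2
20 | Camera | 2022-08-02 | 2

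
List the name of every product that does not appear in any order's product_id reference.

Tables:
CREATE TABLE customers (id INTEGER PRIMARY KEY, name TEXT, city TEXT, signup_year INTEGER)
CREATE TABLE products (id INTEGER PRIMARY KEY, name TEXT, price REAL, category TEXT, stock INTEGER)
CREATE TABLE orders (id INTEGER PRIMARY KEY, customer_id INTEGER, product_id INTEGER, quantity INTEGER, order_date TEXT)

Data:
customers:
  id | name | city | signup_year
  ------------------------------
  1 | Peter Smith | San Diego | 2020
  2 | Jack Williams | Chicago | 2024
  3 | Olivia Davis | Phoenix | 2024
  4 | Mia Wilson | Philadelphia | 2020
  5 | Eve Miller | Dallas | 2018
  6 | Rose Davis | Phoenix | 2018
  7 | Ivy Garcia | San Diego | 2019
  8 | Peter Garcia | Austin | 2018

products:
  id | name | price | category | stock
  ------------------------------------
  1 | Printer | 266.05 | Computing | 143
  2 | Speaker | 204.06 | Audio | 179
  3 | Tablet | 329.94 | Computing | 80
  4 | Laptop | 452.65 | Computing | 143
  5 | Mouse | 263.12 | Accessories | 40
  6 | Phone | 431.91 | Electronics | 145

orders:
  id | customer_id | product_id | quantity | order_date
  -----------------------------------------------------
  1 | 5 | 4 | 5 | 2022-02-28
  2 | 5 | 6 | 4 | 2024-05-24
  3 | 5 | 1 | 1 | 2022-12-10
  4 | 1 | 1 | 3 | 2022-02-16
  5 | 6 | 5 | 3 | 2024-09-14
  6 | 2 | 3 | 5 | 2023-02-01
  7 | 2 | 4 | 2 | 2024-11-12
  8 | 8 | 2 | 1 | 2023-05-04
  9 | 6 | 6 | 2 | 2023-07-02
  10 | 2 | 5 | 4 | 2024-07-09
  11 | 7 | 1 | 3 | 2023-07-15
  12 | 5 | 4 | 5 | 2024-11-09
SELECT p.name FROM products p LEFT JOIN orders c ON c.product_id = p.id WHERE c.id IS NULL

Execution result:
(no rows)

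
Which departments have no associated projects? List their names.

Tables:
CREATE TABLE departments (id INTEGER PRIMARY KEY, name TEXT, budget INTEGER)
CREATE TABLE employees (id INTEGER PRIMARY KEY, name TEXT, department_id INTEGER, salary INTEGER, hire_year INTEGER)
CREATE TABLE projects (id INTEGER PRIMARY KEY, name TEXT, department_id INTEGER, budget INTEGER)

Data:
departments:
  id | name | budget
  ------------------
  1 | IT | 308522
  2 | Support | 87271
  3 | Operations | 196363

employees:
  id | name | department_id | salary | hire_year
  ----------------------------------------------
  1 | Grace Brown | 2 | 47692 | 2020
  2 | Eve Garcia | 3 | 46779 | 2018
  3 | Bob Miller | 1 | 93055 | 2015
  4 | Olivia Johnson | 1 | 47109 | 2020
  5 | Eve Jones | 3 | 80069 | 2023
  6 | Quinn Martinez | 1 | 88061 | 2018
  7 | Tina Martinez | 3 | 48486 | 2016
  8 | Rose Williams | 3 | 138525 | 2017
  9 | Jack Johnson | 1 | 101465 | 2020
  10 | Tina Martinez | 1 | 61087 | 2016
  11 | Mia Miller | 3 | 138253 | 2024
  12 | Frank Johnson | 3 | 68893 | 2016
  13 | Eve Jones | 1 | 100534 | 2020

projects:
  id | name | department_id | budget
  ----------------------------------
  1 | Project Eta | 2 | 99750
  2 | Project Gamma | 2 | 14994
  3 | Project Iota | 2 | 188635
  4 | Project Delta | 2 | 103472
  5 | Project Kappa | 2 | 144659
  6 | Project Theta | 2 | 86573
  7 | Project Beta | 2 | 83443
SELECT p.name FROM departments p LEFT JOIN projects c ON c.department_id = p.id WHERE c.id IS NULL

Execution result:
name
IT
Operations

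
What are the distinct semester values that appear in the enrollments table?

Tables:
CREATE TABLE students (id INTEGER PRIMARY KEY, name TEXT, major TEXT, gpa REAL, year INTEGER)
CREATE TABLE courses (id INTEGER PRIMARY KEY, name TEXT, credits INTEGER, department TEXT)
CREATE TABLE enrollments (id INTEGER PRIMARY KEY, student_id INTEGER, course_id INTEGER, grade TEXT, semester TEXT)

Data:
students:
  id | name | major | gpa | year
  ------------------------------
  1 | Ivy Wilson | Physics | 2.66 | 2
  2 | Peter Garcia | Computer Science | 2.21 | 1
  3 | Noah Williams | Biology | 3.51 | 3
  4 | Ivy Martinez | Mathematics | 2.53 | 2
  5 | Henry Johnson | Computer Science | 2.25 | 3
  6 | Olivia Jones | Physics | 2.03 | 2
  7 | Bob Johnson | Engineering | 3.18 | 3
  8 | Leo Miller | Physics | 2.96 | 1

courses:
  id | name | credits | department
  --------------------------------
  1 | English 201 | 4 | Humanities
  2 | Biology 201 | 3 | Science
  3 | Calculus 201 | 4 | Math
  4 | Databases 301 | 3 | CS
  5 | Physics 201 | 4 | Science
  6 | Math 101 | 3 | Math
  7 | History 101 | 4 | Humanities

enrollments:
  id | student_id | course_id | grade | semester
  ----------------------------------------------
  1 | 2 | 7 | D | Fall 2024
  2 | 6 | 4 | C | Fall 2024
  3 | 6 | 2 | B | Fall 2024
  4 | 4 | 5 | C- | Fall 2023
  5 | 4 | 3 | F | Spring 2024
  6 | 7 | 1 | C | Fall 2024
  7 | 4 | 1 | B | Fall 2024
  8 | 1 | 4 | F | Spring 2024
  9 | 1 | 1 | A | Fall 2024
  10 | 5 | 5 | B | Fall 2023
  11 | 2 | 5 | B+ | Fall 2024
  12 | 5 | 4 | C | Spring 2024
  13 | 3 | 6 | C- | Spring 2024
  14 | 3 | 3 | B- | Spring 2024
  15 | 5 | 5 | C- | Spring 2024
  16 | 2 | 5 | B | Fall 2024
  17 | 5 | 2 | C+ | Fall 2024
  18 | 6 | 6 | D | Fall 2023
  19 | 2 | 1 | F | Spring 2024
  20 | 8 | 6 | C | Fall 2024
SELECT DISTINCT semester FROM enrollments

Execution result:
semester
Fall 2024
Fall 2023
Spring 2024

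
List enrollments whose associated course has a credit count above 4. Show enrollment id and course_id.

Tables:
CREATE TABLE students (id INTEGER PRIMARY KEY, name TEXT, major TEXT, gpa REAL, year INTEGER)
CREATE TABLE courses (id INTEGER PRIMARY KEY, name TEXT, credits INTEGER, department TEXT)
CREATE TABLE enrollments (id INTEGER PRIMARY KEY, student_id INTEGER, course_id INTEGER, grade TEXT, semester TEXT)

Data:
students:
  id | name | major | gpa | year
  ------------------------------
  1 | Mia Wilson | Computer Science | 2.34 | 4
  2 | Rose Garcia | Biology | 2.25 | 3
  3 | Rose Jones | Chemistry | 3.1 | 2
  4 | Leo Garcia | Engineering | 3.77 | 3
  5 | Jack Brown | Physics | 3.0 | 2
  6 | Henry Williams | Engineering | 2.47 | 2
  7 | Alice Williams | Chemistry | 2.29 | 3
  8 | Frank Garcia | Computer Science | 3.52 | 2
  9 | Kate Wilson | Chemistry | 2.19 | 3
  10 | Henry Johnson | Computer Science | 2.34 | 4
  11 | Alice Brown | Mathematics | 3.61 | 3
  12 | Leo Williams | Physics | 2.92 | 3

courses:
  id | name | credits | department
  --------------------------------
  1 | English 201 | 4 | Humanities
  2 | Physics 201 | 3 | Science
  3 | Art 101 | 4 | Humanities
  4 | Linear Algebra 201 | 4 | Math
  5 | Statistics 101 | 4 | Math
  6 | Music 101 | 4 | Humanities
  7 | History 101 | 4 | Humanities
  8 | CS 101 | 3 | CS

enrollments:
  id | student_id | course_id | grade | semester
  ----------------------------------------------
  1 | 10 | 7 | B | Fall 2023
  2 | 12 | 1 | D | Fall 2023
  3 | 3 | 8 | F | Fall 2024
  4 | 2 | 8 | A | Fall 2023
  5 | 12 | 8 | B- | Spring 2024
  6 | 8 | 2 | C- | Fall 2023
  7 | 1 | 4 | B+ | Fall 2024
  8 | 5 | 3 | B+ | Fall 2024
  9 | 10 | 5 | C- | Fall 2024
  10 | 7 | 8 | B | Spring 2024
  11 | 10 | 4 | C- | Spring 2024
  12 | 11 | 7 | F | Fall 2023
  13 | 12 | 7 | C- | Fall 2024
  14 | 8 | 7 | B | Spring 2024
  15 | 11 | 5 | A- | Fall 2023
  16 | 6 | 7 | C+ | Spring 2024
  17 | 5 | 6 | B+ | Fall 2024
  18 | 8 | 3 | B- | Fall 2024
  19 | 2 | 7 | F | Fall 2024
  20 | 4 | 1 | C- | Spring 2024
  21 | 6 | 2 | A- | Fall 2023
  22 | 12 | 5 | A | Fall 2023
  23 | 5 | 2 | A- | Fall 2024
SELECT id, course_id FROM enrollments WHERE course_id IN (SELECT id FROM courses WHERE credits > 4)

Execution result:
(no rows)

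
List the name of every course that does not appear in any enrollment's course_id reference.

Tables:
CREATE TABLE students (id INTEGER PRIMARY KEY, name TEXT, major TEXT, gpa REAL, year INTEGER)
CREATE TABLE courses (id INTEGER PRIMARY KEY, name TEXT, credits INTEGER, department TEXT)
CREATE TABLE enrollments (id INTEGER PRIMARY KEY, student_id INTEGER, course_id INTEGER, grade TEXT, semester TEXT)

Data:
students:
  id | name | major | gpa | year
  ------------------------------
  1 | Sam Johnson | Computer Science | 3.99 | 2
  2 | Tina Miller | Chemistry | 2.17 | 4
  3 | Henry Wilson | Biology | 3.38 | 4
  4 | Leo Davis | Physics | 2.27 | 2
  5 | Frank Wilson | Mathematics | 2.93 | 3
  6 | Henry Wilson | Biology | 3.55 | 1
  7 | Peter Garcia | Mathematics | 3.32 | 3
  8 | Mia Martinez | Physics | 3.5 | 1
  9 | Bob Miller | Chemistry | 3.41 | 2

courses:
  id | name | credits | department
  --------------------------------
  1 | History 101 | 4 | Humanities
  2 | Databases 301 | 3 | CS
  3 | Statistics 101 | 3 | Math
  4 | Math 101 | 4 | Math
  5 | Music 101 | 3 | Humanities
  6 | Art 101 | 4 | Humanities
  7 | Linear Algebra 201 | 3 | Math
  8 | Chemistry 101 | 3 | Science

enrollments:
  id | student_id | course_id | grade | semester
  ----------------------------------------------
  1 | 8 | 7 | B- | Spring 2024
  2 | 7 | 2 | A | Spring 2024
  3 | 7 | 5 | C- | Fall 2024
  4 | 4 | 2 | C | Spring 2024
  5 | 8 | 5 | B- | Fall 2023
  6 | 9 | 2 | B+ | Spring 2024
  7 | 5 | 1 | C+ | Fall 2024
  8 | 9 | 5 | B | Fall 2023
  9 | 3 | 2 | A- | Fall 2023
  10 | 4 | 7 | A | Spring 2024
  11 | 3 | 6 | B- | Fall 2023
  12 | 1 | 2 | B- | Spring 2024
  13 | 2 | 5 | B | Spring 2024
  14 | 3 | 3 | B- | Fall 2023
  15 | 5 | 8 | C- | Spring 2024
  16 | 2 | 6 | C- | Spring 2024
SELECT p.name FROM courses p LEFT JOIN enrollments c ON c.course_id = p.id WHERE c.id IS NULL

Execution result:
Math 101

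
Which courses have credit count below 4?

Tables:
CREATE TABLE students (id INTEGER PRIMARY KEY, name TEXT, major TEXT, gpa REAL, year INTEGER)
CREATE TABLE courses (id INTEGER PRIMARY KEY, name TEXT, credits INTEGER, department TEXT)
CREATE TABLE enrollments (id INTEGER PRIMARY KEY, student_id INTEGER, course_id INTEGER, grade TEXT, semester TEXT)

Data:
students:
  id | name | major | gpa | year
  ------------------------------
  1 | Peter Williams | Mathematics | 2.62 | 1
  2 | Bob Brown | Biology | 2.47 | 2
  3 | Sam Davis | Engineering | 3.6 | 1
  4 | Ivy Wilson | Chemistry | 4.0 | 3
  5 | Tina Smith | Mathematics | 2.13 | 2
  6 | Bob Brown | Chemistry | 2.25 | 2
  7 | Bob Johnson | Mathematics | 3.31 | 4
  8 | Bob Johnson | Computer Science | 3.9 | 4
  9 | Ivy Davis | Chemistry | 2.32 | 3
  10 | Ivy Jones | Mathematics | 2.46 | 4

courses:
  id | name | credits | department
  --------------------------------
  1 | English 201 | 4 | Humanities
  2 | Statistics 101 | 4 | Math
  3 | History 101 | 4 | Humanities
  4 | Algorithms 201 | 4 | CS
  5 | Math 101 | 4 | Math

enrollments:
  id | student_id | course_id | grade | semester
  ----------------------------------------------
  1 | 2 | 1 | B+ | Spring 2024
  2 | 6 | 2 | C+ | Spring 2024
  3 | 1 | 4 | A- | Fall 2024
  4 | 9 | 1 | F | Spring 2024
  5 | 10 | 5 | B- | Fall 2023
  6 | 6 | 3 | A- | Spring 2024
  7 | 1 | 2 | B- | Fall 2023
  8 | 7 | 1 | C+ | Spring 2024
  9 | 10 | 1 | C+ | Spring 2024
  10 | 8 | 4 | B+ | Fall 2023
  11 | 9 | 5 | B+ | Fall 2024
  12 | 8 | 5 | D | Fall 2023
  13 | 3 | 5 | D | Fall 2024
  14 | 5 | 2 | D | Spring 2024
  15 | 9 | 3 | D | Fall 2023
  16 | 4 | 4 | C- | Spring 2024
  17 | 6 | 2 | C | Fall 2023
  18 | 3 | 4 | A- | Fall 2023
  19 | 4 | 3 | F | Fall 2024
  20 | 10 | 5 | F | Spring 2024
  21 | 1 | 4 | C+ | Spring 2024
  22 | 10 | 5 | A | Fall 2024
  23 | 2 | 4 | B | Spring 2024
SELECT name, credits FROM courses WHERE credits < 4

Execution result:
(no rows)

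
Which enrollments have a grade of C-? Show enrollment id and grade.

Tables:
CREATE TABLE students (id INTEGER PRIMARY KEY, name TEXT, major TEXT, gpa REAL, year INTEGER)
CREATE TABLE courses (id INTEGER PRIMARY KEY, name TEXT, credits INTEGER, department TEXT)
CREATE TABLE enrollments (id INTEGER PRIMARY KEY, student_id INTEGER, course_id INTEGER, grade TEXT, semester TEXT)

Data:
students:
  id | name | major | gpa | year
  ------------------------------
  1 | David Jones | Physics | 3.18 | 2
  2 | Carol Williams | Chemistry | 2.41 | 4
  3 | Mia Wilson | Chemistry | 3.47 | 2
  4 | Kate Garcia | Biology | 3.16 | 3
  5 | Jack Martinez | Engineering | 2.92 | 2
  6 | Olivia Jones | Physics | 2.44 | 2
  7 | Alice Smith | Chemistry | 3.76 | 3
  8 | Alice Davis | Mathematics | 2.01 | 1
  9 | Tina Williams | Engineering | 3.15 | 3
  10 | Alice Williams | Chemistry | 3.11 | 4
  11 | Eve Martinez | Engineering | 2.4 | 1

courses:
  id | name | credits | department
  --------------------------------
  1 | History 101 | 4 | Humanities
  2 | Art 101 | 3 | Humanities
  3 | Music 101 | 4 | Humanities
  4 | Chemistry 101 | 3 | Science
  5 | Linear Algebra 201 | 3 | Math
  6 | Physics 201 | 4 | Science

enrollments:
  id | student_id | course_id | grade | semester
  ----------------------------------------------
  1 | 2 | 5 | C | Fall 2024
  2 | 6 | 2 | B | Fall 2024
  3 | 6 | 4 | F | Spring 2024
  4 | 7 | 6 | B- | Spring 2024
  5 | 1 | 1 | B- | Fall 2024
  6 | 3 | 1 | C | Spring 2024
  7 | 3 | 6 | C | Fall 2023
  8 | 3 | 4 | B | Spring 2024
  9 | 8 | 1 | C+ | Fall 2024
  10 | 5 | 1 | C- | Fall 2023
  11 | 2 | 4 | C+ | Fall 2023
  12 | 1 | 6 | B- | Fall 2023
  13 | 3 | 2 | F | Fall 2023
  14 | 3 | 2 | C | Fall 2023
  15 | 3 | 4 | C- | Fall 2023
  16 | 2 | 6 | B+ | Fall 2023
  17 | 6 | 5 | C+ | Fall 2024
SELECT id, grade FROM enrollments WHERE grade = 'C-'

Execution result:
id | grade
10 | C-
15 | C-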